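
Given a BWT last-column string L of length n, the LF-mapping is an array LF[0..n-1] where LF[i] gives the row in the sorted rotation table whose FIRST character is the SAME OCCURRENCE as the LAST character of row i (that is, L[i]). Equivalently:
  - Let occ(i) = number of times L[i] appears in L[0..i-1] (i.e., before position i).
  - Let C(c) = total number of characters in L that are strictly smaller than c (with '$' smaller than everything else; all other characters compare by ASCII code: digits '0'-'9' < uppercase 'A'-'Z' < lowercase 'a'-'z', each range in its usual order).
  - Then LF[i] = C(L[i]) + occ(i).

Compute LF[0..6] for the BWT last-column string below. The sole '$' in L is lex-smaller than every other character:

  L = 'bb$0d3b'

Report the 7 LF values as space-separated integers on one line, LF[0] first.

Answer: 3 4 0 1 6 2 5

Derivation:
Char counts: '$':1, '0':1, '3':1, 'b':3, 'd':1
C (first-col start): C('$')=0, C('0')=1, C('3')=2, C('b')=3, C('d')=6
L[0]='b': occ=0, LF[0]=C('b')+0=3+0=3
L[1]='b': occ=1, LF[1]=C('b')+1=3+1=4
L[2]='$': occ=0, LF[2]=C('$')+0=0+0=0
L[3]='0': occ=0, LF[3]=C('0')+0=1+0=1
L[4]='d': occ=0, LF[4]=C('d')+0=6+0=6
L[5]='3': occ=0, LF[5]=C('3')+0=2+0=2
L[6]='b': occ=2, LF[6]=C('b')+2=3+2=5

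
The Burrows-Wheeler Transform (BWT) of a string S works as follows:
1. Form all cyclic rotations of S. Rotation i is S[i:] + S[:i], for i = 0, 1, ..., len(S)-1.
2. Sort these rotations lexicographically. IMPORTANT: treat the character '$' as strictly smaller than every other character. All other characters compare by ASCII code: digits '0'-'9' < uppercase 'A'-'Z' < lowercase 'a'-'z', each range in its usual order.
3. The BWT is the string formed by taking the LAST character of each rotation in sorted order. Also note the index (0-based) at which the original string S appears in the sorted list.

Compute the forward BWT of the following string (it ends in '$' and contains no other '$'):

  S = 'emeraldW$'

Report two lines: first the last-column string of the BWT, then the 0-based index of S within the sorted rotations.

Answer: Wdrl$maee
4

Derivation:
All 9 rotations (rotation i = S[i:]+S[:i]):
  rot[0] = emeraldW$
  rot[1] = meraldW$e
  rot[2] = eraldW$em
  rot[3] = raldW$eme
  rot[4] = aldW$emer
  rot[5] = ldW$emera
  rot[6] = dW$emeral
  rot[7] = W$emerald
  rot[8] = $emeraldW
Sorted (with $ < everything):
  sorted[0] = $emeraldW  (last char: 'W')
  sorted[1] = W$emerald  (last char: 'd')
  sorted[2] = aldW$emer  (last char: 'r')
  sorted[3] = dW$emeral  (last char: 'l')
  sorted[4] = emeraldW$  (last char: '$')
  sorted[5] = eraldW$em  (last char: 'm')
  sorted[6] = ldW$emera  (last char: 'a')
  sorted[7] = meraldW$e  (last char: 'e')
  sorted[8] = raldW$eme  (last char: 'e')
Last column: Wdrl$maee
Original string S is at sorted index 4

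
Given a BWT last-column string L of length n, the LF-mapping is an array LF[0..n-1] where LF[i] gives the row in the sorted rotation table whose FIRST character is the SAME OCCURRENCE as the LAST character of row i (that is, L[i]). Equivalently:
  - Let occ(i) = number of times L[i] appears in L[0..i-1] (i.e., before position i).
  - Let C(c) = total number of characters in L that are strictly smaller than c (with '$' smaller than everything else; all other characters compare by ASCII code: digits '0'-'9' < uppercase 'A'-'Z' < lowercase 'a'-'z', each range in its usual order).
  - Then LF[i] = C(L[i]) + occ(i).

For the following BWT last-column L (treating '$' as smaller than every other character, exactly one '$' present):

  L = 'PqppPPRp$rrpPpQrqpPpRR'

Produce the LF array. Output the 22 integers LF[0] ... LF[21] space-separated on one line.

Char counts: '$':1, 'P':5, 'Q':1, 'R':3, 'p':7, 'q':2, 'r':3
C (first-col start): C('$')=0, C('P')=1, C('Q')=6, C('R')=7, C('p')=10, C('q')=17, C('r')=19
L[0]='P': occ=0, LF[0]=C('P')+0=1+0=1
L[1]='q': occ=0, LF[1]=C('q')+0=17+0=17
L[2]='p': occ=0, LF[2]=C('p')+0=10+0=10
L[3]='p': occ=1, LF[3]=C('p')+1=10+1=11
L[4]='P': occ=1, LF[4]=C('P')+1=1+1=2
L[5]='P': occ=2, LF[5]=C('P')+2=1+2=3
L[6]='R': occ=0, LF[6]=C('R')+0=7+0=7
L[7]='p': occ=2, LF[7]=C('p')+2=10+2=12
L[8]='$': occ=0, LF[8]=C('$')+0=0+0=0
L[9]='r': occ=0, LF[9]=C('r')+0=19+0=19
L[10]='r': occ=1, LF[10]=C('r')+1=19+1=20
L[11]='p': occ=3, LF[11]=C('p')+3=10+3=13
L[12]='P': occ=3, LF[12]=C('P')+3=1+3=4
L[13]='p': occ=4, LF[13]=C('p')+4=10+4=14
L[14]='Q': occ=0, LF[14]=C('Q')+0=6+0=6
L[15]='r': occ=2, LF[15]=C('r')+2=19+2=21
L[16]='q': occ=1, LF[16]=C('q')+1=17+1=18
L[17]='p': occ=5, LF[17]=C('p')+5=10+5=15
L[18]='P': occ=4, LF[18]=C('P')+4=1+4=5
L[19]='p': occ=6, LF[19]=C('p')+6=10+6=16
L[20]='R': occ=1, LF[20]=C('R')+1=7+1=8
L[21]='R': occ=2, LF[21]=C('R')+2=7+2=9

Answer: 1 17 10 11 2 3 7 12 0 19 20 13 4 14 6 21 18 15 5 16 8 9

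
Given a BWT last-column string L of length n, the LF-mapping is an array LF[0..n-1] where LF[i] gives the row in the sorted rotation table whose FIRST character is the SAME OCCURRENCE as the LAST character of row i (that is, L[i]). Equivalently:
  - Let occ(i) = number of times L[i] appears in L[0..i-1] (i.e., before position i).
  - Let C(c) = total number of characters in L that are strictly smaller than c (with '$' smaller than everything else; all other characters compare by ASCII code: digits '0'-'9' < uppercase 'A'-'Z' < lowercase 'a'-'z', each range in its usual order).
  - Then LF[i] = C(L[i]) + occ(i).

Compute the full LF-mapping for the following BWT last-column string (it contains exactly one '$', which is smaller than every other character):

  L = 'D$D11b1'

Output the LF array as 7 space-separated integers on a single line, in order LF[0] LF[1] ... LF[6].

Answer: 4 0 5 1 2 6 3

Derivation:
Char counts: '$':1, '1':3, 'D':2, 'b':1
C (first-col start): C('$')=0, C('1')=1, C('D')=4, C('b')=6
L[0]='D': occ=0, LF[0]=C('D')+0=4+0=4
L[1]='$': occ=0, LF[1]=C('$')+0=0+0=0
L[2]='D': occ=1, LF[2]=C('D')+1=4+1=5
L[3]='1': occ=0, LF[3]=C('1')+0=1+0=1
L[4]='1': occ=1, LF[4]=C('1')+1=1+1=2
L[5]='b': occ=0, LF[5]=C('b')+0=6+0=6
L[6]='1': occ=2, LF[6]=C('1')+2=1+2=3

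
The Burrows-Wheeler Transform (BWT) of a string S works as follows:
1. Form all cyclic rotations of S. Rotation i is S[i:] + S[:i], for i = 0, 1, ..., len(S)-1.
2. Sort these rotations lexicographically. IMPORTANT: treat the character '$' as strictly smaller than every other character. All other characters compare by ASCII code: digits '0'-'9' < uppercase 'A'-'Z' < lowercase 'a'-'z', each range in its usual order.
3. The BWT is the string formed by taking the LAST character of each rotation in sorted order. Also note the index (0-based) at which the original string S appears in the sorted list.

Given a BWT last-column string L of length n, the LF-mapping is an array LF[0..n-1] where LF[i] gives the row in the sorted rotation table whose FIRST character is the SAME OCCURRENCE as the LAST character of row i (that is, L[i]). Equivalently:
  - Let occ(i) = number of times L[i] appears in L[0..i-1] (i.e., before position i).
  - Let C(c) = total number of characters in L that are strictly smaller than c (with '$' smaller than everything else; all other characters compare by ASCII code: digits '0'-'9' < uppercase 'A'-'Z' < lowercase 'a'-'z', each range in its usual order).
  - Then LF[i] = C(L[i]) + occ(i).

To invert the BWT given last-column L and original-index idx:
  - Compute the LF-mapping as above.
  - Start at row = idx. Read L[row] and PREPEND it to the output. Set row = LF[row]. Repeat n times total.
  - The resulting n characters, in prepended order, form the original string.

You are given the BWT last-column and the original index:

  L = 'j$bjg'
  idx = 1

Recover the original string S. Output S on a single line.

LF mapping: 3 0 1 4 2
Walk LF starting at row 1, prepending L[row]:
  step 1: row=1, L[1]='$', prepend. Next row=LF[1]=0
  step 2: row=0, L[0]='j', prepend. Next row=LF[0]=3
  step 3: row=3, L[3]='j', prepend. Next row=LF[3]=4
  step 4: row=4, L[4]='g', prepend. Next row=LF[4]=2
  step 5: row=2, L[2]='b', prepend. Next row=LF[2]=1
Reversed output: bgjj$

Answer: bgjj$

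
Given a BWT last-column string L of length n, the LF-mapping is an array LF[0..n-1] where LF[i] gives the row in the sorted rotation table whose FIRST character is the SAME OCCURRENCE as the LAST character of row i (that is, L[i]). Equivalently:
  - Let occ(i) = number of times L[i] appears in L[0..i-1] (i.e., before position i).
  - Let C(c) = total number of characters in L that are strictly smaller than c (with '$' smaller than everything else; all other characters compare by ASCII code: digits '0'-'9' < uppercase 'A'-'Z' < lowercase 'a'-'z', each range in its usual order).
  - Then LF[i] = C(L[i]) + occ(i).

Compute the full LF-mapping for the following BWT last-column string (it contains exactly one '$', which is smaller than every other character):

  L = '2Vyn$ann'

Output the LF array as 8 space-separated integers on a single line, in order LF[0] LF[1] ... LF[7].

Answer: 1 2 7 4 0 3 5 6

Derivation:
Char counts: '$':1, '2':1, 'V':1, 'a':1, 'n':3, 'y':1
C (first-col start): C('$')=0, C('2')=1, C('V')=2, C('a')=3, C('n')=4, C('y')=7
L[0]='2': occ=0, LF[0]=C('2')+0=1+0=1
L[1]='V': occ=0, LF[1]=C('V')+0=2+0=2
L[2]='y': occ=0, LF[2]=C('y')+0=7+0=7
L[3]='n': occ=0, LF[3]=C('n')+0=4+0=4
L[4]='$': occ=0, LF[4]=C('$')+0=0+0=0
L[5]='a': occ=0, LF[5]=C('a')+0=3+0=3
L[6]='n': occ=1, LF[6]=C('n')+1=4+1=5
L[7]='n': occ=2, LF[7]=C('n')+2=4+2=6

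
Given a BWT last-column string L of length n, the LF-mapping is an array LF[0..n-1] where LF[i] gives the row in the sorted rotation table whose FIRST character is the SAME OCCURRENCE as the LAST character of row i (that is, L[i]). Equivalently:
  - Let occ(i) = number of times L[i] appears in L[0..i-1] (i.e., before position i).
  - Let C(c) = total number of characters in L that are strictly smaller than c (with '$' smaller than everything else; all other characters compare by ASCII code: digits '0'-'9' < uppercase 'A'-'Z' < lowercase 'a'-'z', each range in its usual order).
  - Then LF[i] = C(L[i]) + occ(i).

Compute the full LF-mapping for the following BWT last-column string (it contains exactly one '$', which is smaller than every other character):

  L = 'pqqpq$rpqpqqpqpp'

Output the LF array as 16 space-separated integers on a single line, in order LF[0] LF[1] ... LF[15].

Char counts: '$':1, 'p':7, 'q':7, 'r':1
C (first-col start): C('$')=0, C('p')=1, C('q')=8, C('r')=15
L[0]='p': occ=0, LF[0]=C('p')+0=1+0=1
L[1]='q': occ=0, LF[1]=C('q')+0=8+0=8
L[2]='q': occ=1, LF[2]=C('q')+1=8+1=9
L[3]='p': occ=1, LF[3]=C('p')+1=1+1=2
L[4]='q': occ=2, LF[4]=C('q')+2=8+2=10
L[5]='$': occ=0, LF[5]=C('$')+0=0+0=0
L[6]='r': occ=0, LF[6]=C('r')+0=15+0=15
L[7]='p': occ=2, LF[7]=C('p')+2=1+2=3
L[8]='q': occ=3, LF[8]=C('q')+3=8+3=11
L[9]='p': occ=3, LF[9]=C('p')+3=1+3=4
L[10]='q': occ=4, LF[10]=C('q')+4=8+4=12
L[11]='q': occ=5, LF[11]=C('q')+5=8+5=13
L[12]='p': occ=4, LF[12]=C('p')+4=1+4=5
L[13]='q': occ=6, LF[13]=C('q')+6=8+6=14
L[14]='p': occ=5, LF[14]=C('p')+5=1+5=6
L[15]='p': occ=6, LF[15]=C('p')+6=1+6=7

Answer: 1 8 9 2 10 0 15 3 11 4 12 13 5 14 6 7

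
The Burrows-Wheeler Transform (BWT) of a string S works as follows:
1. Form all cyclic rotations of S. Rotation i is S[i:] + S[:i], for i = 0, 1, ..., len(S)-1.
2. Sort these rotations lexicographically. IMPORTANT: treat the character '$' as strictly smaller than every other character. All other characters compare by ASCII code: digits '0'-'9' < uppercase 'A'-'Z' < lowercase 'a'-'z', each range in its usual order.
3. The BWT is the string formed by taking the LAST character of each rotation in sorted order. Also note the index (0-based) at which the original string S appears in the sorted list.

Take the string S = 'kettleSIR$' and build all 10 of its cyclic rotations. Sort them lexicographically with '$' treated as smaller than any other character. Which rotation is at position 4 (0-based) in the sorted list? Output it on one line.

Answer: eSIR$kettl

Derivation:
All 10 rotations (rotation i = S[i:]+S[:i]):
  rot[0] = kettleSIR$
  rot[1] = ettleSIR$k
  rot[2] = ttleSIR$ke
  rot[3] = tleSIR$ket
  rot[4] = leSIR$kett
  rot[5] = eSIR$kettl
  rot[6] = SIR$kettle
  rot[7] = IR$kettleS
  rot[8] = R$kettleSI
  rot[9] = $kettleSIR
Sorted (with $ < everything):
  sorted[0] = $kettleSIR
  sorted[1] = IR$kettleS
  sorted[2] = R$kettleSI
  sorted[3] = SIR$kettle
  sorted[4] = eSIR$kettl
  sorted[5] = ettleSIR$k
  sorted[6] = kettleSIR$
  sorted[7] = leSIR$kett
  sorted[8] = tleSIR$ket
  sorted[9] = ttleSIR$ke
sorted[4] = eSIR$kettl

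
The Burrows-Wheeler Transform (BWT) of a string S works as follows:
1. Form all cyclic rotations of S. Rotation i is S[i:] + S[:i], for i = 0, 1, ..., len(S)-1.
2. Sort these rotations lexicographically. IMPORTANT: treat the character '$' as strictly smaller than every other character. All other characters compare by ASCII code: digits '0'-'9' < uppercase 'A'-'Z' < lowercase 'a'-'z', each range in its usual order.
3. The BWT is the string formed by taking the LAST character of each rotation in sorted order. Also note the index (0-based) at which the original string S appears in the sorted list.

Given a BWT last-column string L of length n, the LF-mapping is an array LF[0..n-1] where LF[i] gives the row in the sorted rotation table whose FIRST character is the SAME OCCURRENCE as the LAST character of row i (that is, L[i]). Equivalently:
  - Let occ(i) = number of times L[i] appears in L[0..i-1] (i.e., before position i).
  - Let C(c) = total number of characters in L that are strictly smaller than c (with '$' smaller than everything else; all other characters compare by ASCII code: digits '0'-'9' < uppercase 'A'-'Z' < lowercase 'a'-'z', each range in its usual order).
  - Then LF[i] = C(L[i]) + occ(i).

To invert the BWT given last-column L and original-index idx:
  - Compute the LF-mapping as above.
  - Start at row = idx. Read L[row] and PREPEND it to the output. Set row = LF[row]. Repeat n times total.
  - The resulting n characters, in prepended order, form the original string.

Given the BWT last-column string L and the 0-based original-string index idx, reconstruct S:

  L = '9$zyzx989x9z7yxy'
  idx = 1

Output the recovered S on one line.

LF mapping: 3 0 13 10 14 7 4 2 5 8 6 15 1 11 9 12
Walk LF starting at row 1, prepending L[row]:
  step 1: row=1, L[1]='$', prepend. Next row=LF[1]=0
  step 2: row=0, L[0]='9', prepend. Next row=LF[0]=3
  step 3: row=3, L[3]='y', prepend. Next row=LF[3]=10
  step 4: row=10, L[10]='9', prepend. Next row=LF[10]=6
  step 5: row=6, L[6]='9', prepend. Next row=LF[6]=4
  step 6: row=4, L[4]='z', prepend. Next row=LF[4]=14
  step 7: row=14, L[14]='x', prepend. Next row=LF[14]=9
  step 8: row=9, L[9]='x', prepend. Next row=LF[9]=8
  step 9: row=8, L[8]='9', prepend. Next row=LF[8]=5
  step 10: row=5, L[5]='x', prepend. Next row=LF[5]=7
  step 11: row=7, L[7]='8', prepend. Next row=LF[7]=2
  step 12: row=2, L[2]='z', prepend. Next row=LF[2]=13
  step 13: row=13, L[13]='y', prepend. Next row=LF[13]=11
  step 14: row=11, L[11]='z', prepend. Next row=LF[11]=15
  step 15: row=15, L[15]='y', prepend. Next row=LF[15]=12
  step 16: row=12, L[12]='7', prepend. Next row=LF[12]=1
Reversed output: 7yzyz8x9xxz99y9$

Answer: 7yzyz8x9xxz99y9$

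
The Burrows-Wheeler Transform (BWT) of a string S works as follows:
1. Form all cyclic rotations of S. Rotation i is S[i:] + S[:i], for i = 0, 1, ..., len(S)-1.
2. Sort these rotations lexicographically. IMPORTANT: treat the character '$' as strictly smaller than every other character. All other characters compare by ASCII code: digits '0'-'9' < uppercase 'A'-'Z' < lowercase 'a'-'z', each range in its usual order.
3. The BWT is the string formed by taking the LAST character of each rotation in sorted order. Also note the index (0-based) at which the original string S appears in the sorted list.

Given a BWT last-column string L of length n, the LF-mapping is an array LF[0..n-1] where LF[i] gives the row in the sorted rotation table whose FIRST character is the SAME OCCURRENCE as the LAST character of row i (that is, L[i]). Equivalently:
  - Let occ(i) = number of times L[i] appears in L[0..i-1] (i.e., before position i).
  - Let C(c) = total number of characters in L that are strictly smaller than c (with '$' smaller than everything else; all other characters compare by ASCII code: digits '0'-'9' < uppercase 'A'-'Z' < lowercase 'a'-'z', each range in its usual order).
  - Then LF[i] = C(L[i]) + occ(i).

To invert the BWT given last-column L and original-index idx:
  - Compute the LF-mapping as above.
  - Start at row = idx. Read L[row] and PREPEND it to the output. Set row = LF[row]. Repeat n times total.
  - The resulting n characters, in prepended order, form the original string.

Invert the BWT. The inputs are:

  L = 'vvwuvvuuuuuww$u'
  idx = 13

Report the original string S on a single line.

Answer: wvuvuuuwwuuvuv$

Derivation:
LF mapping: 8 9 12 1 10 11 2 3 4 5 6 13 14 0 7
Walk LF starting at row 13, prepending L[row]:
  step 1: row=13, L[13]='$', prepend. Next row=LF[13]=0
  step 2: row=0, L[0]='v', prepend. Next row=LF[0]=8
  step 3: row=8, L[8]='u', prepend. Next row=LF[8]=4
  step 4: row=4, L[4]='v', prepend. Next row=LF[4]=10
  step 5: row=10, L[10]='u', prepend. Next row=LF[10]=6
  step 6: row=6, L[6]='u', prepend. Next row=LF[6]=2
  step 7: row=2, L[2]='w', prepend. Next row=LF[2]=12
  step 8: row=12, L[12]='w', prepend. Next row=LF[12]=14
  step 9: row=14, L[14]='u', prepend. Next row=LF[14]=7
  step 10: row=7, L[7]='u', prepend. Next row=LF[7]=3
  step 11: row=3, L[3]='u', prepend. Next row=LF[3]=1
  step 12: row=1, L[1]='v', prepend. Next row=LF[1]=9
  step 13: row=9, L[9]='u', prepend. Next row=LF[9]=5
  step 14: row=5, L[5]='v', prepend. Next row=LF[5]=11
  step 15: row=11, L[11]='w', prepend. Next row=LF[11]=13
Reversed output: wvuvuuuwwuuvuv$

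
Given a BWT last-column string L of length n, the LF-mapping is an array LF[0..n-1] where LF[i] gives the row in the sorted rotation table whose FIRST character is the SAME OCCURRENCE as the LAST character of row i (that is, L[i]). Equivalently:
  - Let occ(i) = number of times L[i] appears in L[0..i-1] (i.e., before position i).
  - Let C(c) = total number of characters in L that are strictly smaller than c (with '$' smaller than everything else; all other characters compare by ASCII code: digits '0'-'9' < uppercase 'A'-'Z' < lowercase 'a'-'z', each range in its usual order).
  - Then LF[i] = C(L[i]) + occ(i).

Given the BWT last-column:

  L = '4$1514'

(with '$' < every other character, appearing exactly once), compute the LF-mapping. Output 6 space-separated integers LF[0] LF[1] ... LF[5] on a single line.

Char counts: '$':1, '1':2, '4':2, '5':1
C (first-col start): C('$')=0, C('1')=1, C('4')=3, C('5')=5
L[0]='4': occ=0, LF[0]=C('4')+0=3+0=3
L[1]='$': occ=0, LF[1]=C('$')+0=0+0=0
L[2]='1': occ=0, LF[2]=C('1')+0=1+0=1
L[3]='5': occ=0, LF[3]=C('5')+0=5+0=5
L[4]='1': occ=1, LF[4]=C('1')+1=1+1=2
L[5]='4': occ=1, LF[5]=C('4')+1=3+1=4

Answer: 3 0 1 5 2 4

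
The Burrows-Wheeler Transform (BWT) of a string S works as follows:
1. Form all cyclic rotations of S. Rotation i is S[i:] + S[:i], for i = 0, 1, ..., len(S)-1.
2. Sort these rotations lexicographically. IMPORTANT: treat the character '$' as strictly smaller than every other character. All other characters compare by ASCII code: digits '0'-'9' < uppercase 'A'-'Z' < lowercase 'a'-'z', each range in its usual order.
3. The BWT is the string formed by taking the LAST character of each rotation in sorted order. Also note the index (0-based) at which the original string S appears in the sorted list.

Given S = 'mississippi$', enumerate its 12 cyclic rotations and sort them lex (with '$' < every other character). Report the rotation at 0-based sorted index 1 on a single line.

Answer: i$mississipp

Derivation:
All 12 rotations (rotation i = S[i:]+S[:i]):
  rot[0] = mississippi$
  rot[1] = ississippi$m
  rot[2] = ssissippi$mi
  rot[3] = sissippi$mis
  rot[4] = issippi$miss
  rot[5] = ssippi$missi
  rot[6] = sippi$missis
  rot[7] = ippi$mississ
  rot[8] = ppi$mississi
  rot[9] = pi$mississip
  rot[10] = i$mississipp
  rot[11] = $mississippi
Sorted (with $ < everything):
  sorted[0] = $mississippi
  sorted[1] = i$mississipp
  sorted[2] = ippi$mississ
  sorted[3] = issippi$miss
  sorted[4] = ississippi$m
  sorted[5] = mississippi$
  sorted[6] = pi$mississip
  sorted[7] = ppi$mississi
  sorted[8] = sippi$missis
  sorted[9] = sissippi$mis
  sorted[10] = ssippi$missi
  sorted[11] = ssissippi$mi
sorted[1] = i$mississipp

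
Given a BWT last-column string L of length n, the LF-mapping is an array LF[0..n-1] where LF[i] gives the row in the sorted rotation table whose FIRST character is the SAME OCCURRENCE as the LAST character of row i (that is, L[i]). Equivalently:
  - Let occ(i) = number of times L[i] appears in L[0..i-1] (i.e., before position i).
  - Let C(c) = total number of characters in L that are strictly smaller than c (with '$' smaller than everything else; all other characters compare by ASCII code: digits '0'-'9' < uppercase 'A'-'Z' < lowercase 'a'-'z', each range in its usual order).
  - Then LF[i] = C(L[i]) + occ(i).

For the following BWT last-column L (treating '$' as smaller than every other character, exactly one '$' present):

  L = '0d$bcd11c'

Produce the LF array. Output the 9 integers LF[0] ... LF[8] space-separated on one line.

Char counts: '$':1, '0':1, '1':2, 'b':1, 'c':2, 'd':2
C (first-col start): C('$')=0, C('0')=1, C('1')=2, C('b')=4, C('c')=5, C('d')=7
L[0]='0': occ=0, LF[0]=C('0')+0=1+0=1
L[1]='d': occ=0, LF[1]=C('d')+0=7+0=7
L[2]='$': occ=0, LF[2]=C('$')+0=0+0=0
L[3]='b': occ=0, LF[3]=C('b')+0=4+0=4
L[4]='c': occ=0, LF[4]=C('c')+0=5+0=5
L[5]='d': occ=1, LF[5]=C('d')+1=7+1=8
L[6]='1': occ=0, LF[6]=C('1')+0=2+0=2
L[7]='1': occ=1, LF[7]=C('1')+1=2+1=3
L[8]='c': occ=1, LF[8]=C('c')+1=5+1=6

Answer: 1 7 0 4 5 8 2 3 6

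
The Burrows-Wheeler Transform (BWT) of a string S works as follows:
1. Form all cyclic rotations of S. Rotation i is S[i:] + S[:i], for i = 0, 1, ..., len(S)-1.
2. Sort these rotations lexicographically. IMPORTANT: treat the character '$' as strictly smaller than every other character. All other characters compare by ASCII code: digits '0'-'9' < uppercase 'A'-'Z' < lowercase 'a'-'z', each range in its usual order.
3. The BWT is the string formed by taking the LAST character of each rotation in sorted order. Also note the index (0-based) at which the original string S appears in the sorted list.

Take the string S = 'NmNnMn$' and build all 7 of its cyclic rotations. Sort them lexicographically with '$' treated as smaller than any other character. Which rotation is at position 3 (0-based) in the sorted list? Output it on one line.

All 7 rotations (rotation i = S[i:]+S[:i]):
  rot[0] = NmNnMn$
  rot[1] = mNnMn$N
  rot[2] = NnMn$Nm
  rot[3] = nMn$NmN
  rot[4] = Mn$NmNn
  rot[5] = n$NmNnM
  rot[6] = $NmNnMn
Sorted (with $ < everything):
  sorted[0] = $NmNnMn
  sorted[1] = Mn$NmNn
  sorted[2] = NmNnMn$
  sorted[3] = NnMn$Nm
  sorted[4] = mNnMn$N
  sorted[5] = n$NmNnM
  sorted[6] = nMn$NmN
sorted[3] = NnMn$Nm

Answer: NnMn$Nm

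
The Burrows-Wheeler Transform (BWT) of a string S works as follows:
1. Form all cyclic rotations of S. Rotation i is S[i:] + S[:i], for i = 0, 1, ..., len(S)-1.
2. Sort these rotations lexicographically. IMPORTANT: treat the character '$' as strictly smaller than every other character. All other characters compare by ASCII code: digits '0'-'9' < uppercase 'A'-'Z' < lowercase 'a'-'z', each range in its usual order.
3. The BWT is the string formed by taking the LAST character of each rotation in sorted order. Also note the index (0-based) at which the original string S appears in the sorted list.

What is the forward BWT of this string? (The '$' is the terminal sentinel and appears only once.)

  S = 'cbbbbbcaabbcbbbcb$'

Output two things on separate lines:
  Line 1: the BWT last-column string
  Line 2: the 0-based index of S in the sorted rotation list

Answer: bcaccbbcbbabbbbb$b
16

Derivation:
All 18 rotations (rotation i = S[i:]+S[:i]):
  rot[0] = cbbbbbcaabbcbbbcb$
  rot[1] = bbbbbcaabbcbbbcb$c
  rot[2] = bbbbcaabbcbbbcb$cb
  rot[3] = bbbcaabbcbbbcb$cbb
  rot[4] = bbcaabbcbbbcb$cbbb
  rot[5] = bcaabbcbbbcb$cbbbb
  rot[6] = caabbcbbbcb$cbbbbb
  rot[7] = aabbcbbbcb$cbbbbbc
  rot[8] = abbcbbbcb$cbbbbbca
  rot[9] = bbcbbbcb$cbbbbbcaa
  rot[10] = bcbbbcb$cbbbbbcaab
  rot[11] = cbbbcb$cbbbbbcaabb
  rot[12] = bbbcb$cbbbbbcaabbc
  rot[13] = bbcb$cbbbbbcaabbcb
  rot[14] = bcb$cbbbbbcaabbcbb
  rot[15] = cb$cbbbbbcaabbcbbb
  rot[16] = b$cbbbbbcaabbcbbbc
  rot[17] = $cbbbbbcaabbcbbbcb
Sorted (with $ < everything):
  sorted[0] = $cbbbbbcaabbcbbbcb  (last char: 'b')
  sorted[1] = aabbcbbbcb$cbbbbbc  (last char: 'c')
  sorted[2] = abbcbbbcb$cbbbbbca  (last char: 'a')
  sorted[3] = b$cbbbbbcaabbcbbbc  (last char: 'c')
  sorted[4] = bbbbbcaabbcbbbcb$c  (last char: 'c')
  sorted[5] = bbbbcaabbcbbbcb$cb  (last char: 'b')
  sorted[6] = bbbcaabbcbbbcb$cbb  (last char: 'b')
  sorted[7] = bbbcb$cbbbbbcaabbc  (last char: 'c')
  sorted[8] = bbcaabbcbbbcb$cbbb  (last char: 'b')
  sorted[9] = bbcb$cbbbbbcaabbcb  (last char: 'b')
  sorted[10] = bbcbbbcb$cbbbbbcaa  (last char: 'a')
  sorted[11] = bcaabbcbbbcb$cbbbb  (last char: 'b')
  sorted[12] = bcb$cbbbbbcaabbcbb  (last char: 'b')
  sorted[13] = bcbbbcb$cbbbbbcaab  (last char: 'b')
  sorted[14] = caabbcbbbcb$cbbbbb  (last char: 'b')
  sorted[15] = cb$cbbbbbcaabbcbbb  (last char: 'b')
  sorted[16] = cbbbbbcaabbcbbbcb$  (last char: '$')
  sorted[17] = cbbbcb$cbbbbbcaabb  (last char: 'b')
Last column: bcaccbbcbbabbbbb$b
Original string S is at sorted index 16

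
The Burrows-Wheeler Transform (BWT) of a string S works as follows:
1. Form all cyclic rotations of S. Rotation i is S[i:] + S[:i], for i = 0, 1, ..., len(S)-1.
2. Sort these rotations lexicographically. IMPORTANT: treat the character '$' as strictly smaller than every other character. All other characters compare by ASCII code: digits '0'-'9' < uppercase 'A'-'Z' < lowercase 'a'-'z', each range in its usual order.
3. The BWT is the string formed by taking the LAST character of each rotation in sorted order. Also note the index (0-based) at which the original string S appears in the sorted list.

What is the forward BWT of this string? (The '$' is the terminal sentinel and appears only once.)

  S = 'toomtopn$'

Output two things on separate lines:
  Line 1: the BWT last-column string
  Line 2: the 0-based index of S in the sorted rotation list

Answer: nopotto$m
7

Derivation:
All 9 rotations (rotation i = S[i:]+S[:i]):
  rot[0] = toomtopn$
  rot[1] = oomtopn$t
  rot[2] = omtopn$to
  rot[3] = mtopn$too
  rot[4] = topn$toom
  rot[5] = opn$toomt
  rot[6] = pn$toomto
  rot[7] = n$toomtop
  rot[8] = $toomtopn
Sorted (with $ < everything):
  sorted[0] = $toomtopn  (last char: 'n')
  sorted[1] = mtopn$too  (last char: 'o')
  sorted[2] = n$toomtop  (last char: 'p')
  sorted[3] = omtopn$to  (last char: 'o')
  sorted[4] = oomtopn$t  (last char: 't')
  sorted[5] = opn$toomt  (last char: 't')
  sorted[6] = pn$toomto  (last char: 'o')
  sorted[7] = toomtopn$  (last char: '$')
  sorted[8] = topn$toom  (last char: 'm')
Last column: nopotto$m
Original string S is at sorted index 7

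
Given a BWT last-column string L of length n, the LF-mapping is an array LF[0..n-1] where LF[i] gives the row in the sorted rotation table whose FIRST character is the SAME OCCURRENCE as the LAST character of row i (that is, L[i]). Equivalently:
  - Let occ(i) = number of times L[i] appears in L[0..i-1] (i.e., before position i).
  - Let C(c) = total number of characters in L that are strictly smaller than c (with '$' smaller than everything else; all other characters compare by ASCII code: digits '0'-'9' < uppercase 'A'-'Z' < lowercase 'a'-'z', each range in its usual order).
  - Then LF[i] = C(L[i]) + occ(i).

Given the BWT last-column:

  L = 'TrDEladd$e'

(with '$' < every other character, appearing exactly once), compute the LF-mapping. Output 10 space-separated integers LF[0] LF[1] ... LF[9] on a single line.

Char counts: '$':1, 'D':1, 'E':1, 'T':1, 'a':1, 'd':2, 'e':1, 'l':1, 'r':1
C (first-col start): C('$')=0, C('D')=1, C('E')=2, C('T')=3, C('a')=4, C('d')=5, C('e')=7, C('l')=8, C('r')=9
L[0]='T': occ=0, LF[0]=C('T')+0=3+0=3
L[1]='r': occ=0, LF[1]=C('r')+0=9+0=9
L[2]='D': occ=0, LF[2]=C('D')+0=1+0=1
L[3]='E': occ=0, LF[3]=C('E')+0=2+0=2
L[4]='l': occ=0, LF[4]=C('l')+0=8+0=8
L[5]='a': occ=0, LF[5]=C('a')+0=4+0=4
L[6]='d': occ=0, LF[6]=C('d')+0=5+0=5
L[7]='d': occ=1, LF[7]=C('d')+1=5+1=6
L[8]='$': occ=0, LF[8]=C('$')+0=0+0=0
L[9]='e': occ=0, LF[9]=C('e')+0=7+0=7

Answer: 3 9 1 2 8 4 5 6 0 7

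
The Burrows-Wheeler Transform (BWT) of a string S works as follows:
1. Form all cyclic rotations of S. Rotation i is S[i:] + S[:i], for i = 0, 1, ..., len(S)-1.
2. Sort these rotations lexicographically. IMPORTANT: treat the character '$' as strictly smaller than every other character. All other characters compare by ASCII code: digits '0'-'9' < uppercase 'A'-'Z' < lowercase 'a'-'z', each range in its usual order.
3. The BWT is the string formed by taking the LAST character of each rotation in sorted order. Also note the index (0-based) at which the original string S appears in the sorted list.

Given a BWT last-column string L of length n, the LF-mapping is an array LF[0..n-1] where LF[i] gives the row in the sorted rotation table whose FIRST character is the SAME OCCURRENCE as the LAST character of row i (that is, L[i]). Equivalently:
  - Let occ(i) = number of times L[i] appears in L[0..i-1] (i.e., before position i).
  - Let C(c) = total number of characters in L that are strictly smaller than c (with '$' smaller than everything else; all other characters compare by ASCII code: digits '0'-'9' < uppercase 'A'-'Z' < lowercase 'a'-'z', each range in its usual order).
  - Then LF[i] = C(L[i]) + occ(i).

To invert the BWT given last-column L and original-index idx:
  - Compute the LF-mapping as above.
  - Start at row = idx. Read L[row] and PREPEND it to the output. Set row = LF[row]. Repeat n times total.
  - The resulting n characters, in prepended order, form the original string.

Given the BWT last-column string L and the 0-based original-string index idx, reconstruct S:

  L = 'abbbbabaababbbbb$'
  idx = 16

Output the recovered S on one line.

LF mapping: 1 6 7 8 9 2 10 3 4 11 5 12 13 14 15 16 0
Walk LF starting at row 16, prepending L[row]:
  step 1: row=16, L[16]='$', prepend. Next row=LF[16]=0
  step 2: row=0, L[0]='a', prepend. Next row=LF[0]=1
  step 3: row=1, L[1]='b', prepend. Next row=LF[1]=6
  step 4: row=6, L[6]='b', prepend. Next row=LF[6]=10
  step 5: row=10, L[10]='a', prepend. Next row=LF[10]=5
  step 6: row=5, L[5]='a', prepend. Next row=LF[5]=2
  step 7: row=2, L[2]='b', prepend. Next row=LF[2]=7
  step 8: row=7, L[7]='a', prepend. Next row=LF[7]=3
  step 9: row=3, L[3]='b', prepend. Next row=LF[3]=8
  step 10: row=8, L[8]='a', prepend. Next row=LF[8]=4
  step 11: row=4, L[4]='b', prepend. Next row=LF[4]=9
  step 12: row=9, L[9]='b', prepend. Next row=LF[9]=11
  step 13: row=11, L[11]='b', prepend. Next row=LF[11]=12
  step 14: row=12, L[12]='b', prepend. Next row=LF[12]=13
  step 15: row=13, L[13]='b', prepend. Next row=LF[13]=14
  step 16: row=14, L[14]='b', prepend. Next row=LF[14]=15
  step 17: row=15, L[15]='b', prepend. Next row=LF[15]=16
Reversed output: bbbbbbbababaabba$

Answer: bbbbbbbababaabba$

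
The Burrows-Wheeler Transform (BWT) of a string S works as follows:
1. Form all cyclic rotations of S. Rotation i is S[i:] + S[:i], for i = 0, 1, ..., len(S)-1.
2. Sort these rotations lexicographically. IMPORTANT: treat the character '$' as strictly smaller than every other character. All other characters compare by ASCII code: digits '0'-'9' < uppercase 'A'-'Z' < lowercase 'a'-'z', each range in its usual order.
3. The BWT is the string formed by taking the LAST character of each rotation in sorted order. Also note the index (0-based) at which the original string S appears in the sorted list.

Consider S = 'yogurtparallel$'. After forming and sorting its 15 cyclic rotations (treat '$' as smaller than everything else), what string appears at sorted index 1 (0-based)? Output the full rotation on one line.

Answer: allel$yogurtpar

Derivation:
All 15 rotations (rotation i = S[i:]+S[:i]):
  rot[0] = yogurtparallel$
  rot[1] = ogurtparallel$y
  rot[2] = gurtparallel$yo
  rot[3] = urtparallel$yog
  rot[4] = rtparallel$yogu
  rot[5] = tparallel$yogur
  rot[6] = parallel$yogurt
  rot[7] = arallel$yogurtp
  rot[8] = rallel$yogurtpa
  rot[9] = allel$yogurtpar
  rot[10] = llel$yogurtpara
  rot[11] = lel$yogurtparal
  rot[12] = el$yogurtparall
  rot[13] = l$yogurtparalle
  rot[14] = $yogurtparallel
Sorted (with $ < everything):
  sorted[0] = $yogurtparallel
  sorted[1] = allel$yogurtpar
  sorted[2] = arallel$yogurtp
  sorted[3] = el$yogurtparall
  sorted[4] = gurtparallel$yo
  sorted[5] = l$yogurtparalle
  sorted[6] = lel$yogurtparal
  sorted[7] = llel$yogurtpara
  sorted[8] = ogurtparallel$y
  sorted[9] = parallel$yogurt
  sorted[10] = rallel$yogurtpa
  sorted[11] = rtparallel$yogu
  sorted[12] = tparallel$yogur
  sorted[13] = urtparallel$yog
  sorted[14] = yogurtparallel$
sorted[1] = allel$yogurtpar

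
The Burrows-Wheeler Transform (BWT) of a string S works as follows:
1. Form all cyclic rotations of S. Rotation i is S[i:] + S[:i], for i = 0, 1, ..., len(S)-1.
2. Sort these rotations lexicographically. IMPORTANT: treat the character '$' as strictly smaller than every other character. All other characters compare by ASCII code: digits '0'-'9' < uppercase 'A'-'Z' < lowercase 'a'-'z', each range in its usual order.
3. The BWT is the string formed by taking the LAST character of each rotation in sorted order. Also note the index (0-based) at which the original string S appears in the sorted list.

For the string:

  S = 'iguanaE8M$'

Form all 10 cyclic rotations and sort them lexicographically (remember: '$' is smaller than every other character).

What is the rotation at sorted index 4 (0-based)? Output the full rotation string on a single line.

Answer: aE8M$iguan

Derivation:
All 10 rotations (rotation i = S[i:]+S[:i]):
  rot[0] = iguanaE8M$
  rot[1] = guanaE8M$i
  rot[2] = uanaE8M$ig
  rot[3] = anaE8M$igu
  rot[4] = naE8M$igua
  rot[5] = aE8M$iguan
  rot[6] = E8M$iguana
  rot[7] = 8M$iguanaE
  rot[8] = M$iguanaE8
  rot[9] = $iguanaE8M
Sorted (with $ < everything):
  sorted[0] = $iguanaE8M
  sorted[1] = 8M$iguanaE
  sorted[2] = E8M$iguana
  sorted[3] = M$iguanaE8
  sorted[4] = aE8M$iguan
  sorted[5] = anaE8M$igu
  sorted[6] = guanaE8M$i
  sorted[7] = iguanaE8M$
  sorted[8] = naE8M$igua
  sorted[9] = uanaE8M$ig
sorted[4] = aE8M$iguan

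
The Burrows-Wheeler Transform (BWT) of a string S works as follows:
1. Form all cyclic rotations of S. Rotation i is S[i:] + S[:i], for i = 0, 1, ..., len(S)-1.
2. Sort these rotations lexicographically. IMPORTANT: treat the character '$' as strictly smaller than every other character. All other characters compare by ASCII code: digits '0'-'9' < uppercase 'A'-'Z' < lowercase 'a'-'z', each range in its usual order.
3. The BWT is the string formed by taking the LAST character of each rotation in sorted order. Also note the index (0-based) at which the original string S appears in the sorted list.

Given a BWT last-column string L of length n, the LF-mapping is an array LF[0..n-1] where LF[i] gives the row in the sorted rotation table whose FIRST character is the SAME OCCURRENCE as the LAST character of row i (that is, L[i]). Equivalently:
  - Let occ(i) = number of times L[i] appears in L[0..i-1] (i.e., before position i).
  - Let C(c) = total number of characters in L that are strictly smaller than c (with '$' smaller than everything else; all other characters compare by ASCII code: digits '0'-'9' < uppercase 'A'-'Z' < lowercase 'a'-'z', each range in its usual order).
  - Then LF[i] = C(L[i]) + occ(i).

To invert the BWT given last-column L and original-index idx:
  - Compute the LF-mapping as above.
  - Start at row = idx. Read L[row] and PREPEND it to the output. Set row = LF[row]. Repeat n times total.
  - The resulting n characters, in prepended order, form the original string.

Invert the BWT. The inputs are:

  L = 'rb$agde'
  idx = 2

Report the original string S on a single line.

Answer: badger$

Derivation:
LF mapping: 6 2 0 1 5 3 4
Walk LF starting at row 2, prepending L[row]:
  step 1: row=2, L[2]='$', prepend. Next row=LF[2]=0
  step 2: row=0, L[0]='r', prepend. Next row=LF[0]=6
  step 3: row=6, L[6]='e', prepend. Next row=LF[6]=4
  step 4: row=4, L[4]='g', prepend. Next row=LF[4]=5
  step 5: row=5, L[5]='d', prepend. Next row=LF[5]=3
  step 6: row=3, L[3]='a', prepend. Next row=LF[3]=1
  step 7: row=1, L[1]='b', prepend. Next row=LF[1]=2
Reversed output: badger$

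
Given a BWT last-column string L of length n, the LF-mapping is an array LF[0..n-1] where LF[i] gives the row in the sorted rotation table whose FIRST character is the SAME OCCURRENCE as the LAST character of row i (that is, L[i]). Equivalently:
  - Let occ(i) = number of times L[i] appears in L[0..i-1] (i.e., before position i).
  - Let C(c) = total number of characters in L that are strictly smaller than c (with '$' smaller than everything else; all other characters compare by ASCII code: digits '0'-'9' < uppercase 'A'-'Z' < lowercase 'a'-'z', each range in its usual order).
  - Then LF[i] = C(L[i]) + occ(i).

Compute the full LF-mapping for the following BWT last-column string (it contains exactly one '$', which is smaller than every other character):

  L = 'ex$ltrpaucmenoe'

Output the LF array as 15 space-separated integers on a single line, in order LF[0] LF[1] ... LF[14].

Answer: 3 14 0 6 12 11 10 1 13 2 7 4 8 9 5

Derivation:
Char counts: '$':1, 'a':1, 'c':1, 'e':3, 'l':1, 'm':1, 'n':1, 'o':1, 'p':1, 'r':1, 't':1, 'u':1, 'x':1
C (first-col start): C('$')=0, C('a')=1, C('c')=2, C('e')=3, C('l')=6, C('m')=7, C('n')=8, C('o')=9, C('p')=10, C('r')=11, C('t')=12, C('u')=13, C('x')=14
L[0]='e': occ=0, LF[0]=C('e')+0=3+0=3
L[1]='x': occ=0, LF[1]=C('x')+0=14+0=14
L[2]='$': occ=0, LF[2]=C('$')+0=0+0=0
L[3]='l': occ=0, LF[3]=C('l')+0=6+0=6
L[4]='t': occ=0, LF[4]=C('t')+0=12+0=12
L[5]='r': occ=0, LF[5]=C('r')+0=11+0=11
L[6]='p': occ=0, LF[6]=C('p')+0=10+0=10
L[7]='a': occ=0, LF[7]=C('a')+0=1+0=1
L[8]='u': occ=0, LF[8]=C('u')+0=13+0=13
L[9]='c': occ=0, LF[9]=C('c')+0=2+0=2
L[10]='m': occ=0, LF[10]=C('m')+0=7+0=7
L[11]='e': occ=1, LF[11]=C('e')+1=3+1=4
L[12]='n': occ=0, LF[12]=C('n')+0=8+0=8
L[13]='o': occ=0, LF[13]=C('o')+0=9+0=9
L[14]='e': occ=2, LF[14]=C('e')+2=3+2=5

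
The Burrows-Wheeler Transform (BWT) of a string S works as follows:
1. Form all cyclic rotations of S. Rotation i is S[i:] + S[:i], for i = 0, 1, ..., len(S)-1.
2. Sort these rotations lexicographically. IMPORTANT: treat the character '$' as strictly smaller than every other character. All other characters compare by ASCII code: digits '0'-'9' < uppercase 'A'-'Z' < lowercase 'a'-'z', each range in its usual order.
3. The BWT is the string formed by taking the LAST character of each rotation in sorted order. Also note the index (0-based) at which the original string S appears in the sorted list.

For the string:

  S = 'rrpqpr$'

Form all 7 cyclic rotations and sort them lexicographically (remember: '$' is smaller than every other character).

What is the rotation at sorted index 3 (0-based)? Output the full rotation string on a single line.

Answer: qpr$rrp

Derivation:
All 7 rotations (rotation i = S[i:]+S[:i]):
  rot[0] = rrpqpr$
  rot[1] = rpqpr$r
  rot[2] = pqpr$rr
  rot[3] = qpr$rrp
  rot[4] = pr$rrpq
  rot[5] = r$rrpqp
  rot[6] = $rrpqpr
Sorted (with $ < everything):
  sorted[0] = $rrpqpr
  sorted[1] = pqpr$rr
  sorted[2] = pr$rrpq
  sorted[3] = qpr$rrp
  sorted[4] = r$rrpqp
  sorted[5] = rpqpr$r
  sorted[6] = rrpqpr$
sorted[3] = qpr$rrp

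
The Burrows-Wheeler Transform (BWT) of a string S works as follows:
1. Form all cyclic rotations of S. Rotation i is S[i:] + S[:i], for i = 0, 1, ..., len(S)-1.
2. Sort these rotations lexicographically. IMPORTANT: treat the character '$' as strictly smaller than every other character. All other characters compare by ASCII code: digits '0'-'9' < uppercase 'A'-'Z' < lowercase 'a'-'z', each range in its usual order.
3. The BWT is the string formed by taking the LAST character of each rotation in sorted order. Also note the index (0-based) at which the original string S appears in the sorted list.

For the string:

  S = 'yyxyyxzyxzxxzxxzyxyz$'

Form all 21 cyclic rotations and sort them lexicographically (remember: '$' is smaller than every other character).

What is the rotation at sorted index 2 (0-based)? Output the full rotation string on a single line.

Answer: xxzyxyz$yyxyyxzyxzxxz

Derivation:
All 21 rotations (rotation i = S[i:]+S[:i]):
  rot[0] = yyxyyxzyxzxxzxxzyxyz$
  rot[1] = yxyyxzyxzxxzxxzyxyz$y
  rot[2] = xyyxzyxzxxzxxzyxyz$yy
  rot[3] = yyxzyxzxxzxxzyxyz$yyx
  rot[4] = yxzyxzxxzxxzyxyz$yyxy
  rot[5] = xzyxzxxzxxzyxyz$yyxyy
  rot[6] = zyxzxxzxxzyxyz$yyxyyx
  rot[7] = yxzxxzxxzyxyz$yyxyyxz
  rot[8] = xzxxzxxzyxyz$yyxyyxzy
  rot[9] = zxxzxxzyxyz$yyxyyxzyx
  rot[10] = xxzxxzyxyz$yyxyyxzyxz
  rot[11] = xzxxzyxyz$yyxyyxzyxzx
  rot[12] = zxxzyxyz$yyxyyxzyxzxx
  rot[13] = xxzyxyz$yyxyyxzyxzxxz
  rot[14] = xzyxyz$yyxyyxzyxzxxzx
  rot[15] = zyxyz$yyxyyxzyxzxxzxx
  rot[16] = yxyz$yyxyyxzyxzxxzxxz
  rot[17] = xyz$yyxyyxzyxzxxzxxzy
  rot[18] = yz$yyxyyxzyxzxxzxxzyx
  rot[19] = z$yyxyyxzyxzxxzxxzyxy
  rot[20] = $yyxyyxzyxzxxzxxzyxyz
Sorted (with $ < everything):
  sorted[0] = $yyxyyxzyxzxxzxxzyxyz
  sorted[1] = xxzxxzyxyz$yyxyyxzyxz
  sorted[2] = xxzyxyz$yyxyyxzyxzxxz
  sorted[3] = xyyxzyxzxxzxxzyxyz$yy
  sorted[4] = xyz$yyxyyxzyxzxxzxxzy
  sorted[5] = xzxxzxxzyxyz$yyxyyxzy
  sorted[6] = xzxxzyxyz$yyxyyxzyxzx
  sorted[7] = xzyxyz$yyxyyxzyxzxxzx
  sorted[8] = xzyxzxxzxxzyxyz$yyxyy
  sorted[9] = yxyyxzyxzxxzxxzyxyz$y
  sorted[10] = yxyz$yyxyyxzyxzxxzxxz
  sorted[11] = yxzxxzxxzyxyz$yyxyyxz
  sorted[12] = yxzyxzxxzxxzyxyz$yyxy
  sorted[13] = yyxyyxzyxzxxzxxzyxyz$
  sorted[14] = yyxzyxzxxzxxzyxyz$yyx
  sorted[15] = yz$yyxyyxzyxzxxzxxzyx
  sorted[16] = z$yyxyyxzyxzxxzxxzyxy
  sorted[17] = zxxzxxzyxyz$yyxyyxzyx
  sorted[18] = zxxzyxyz$yyxyyxzyxzxx
  sorted[19] = zyxyz$yyxyyxzyxzxxzxx
  sorted[20] = zyxzxxzxxzyxyz$yyxyyx
sorted[2] = xxzyxyz$yyxyyxzyxzxxz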